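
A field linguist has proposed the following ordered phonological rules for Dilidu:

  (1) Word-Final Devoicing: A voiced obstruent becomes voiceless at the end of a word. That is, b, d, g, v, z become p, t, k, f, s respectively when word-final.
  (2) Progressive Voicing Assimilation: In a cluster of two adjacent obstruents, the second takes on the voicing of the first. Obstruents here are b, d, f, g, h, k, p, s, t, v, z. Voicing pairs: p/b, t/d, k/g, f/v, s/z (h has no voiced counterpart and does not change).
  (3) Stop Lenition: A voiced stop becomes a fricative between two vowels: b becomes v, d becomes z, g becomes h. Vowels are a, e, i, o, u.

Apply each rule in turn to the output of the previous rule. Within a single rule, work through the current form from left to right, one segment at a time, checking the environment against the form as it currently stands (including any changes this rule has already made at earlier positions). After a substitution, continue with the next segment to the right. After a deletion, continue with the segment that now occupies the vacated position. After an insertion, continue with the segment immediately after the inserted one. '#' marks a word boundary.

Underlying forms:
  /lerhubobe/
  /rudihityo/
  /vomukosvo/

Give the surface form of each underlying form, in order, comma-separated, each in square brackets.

/lerhubobe/:
  (1) Word-Final Devoicing: no change — [lerhubobe]
  (2) Progressive Voicing Assimilation: no change — [lerhubobe]
  (3) Stop Lenition: [lerhubobe] → [lerhuvove]
/rudihityo/:
  (1) Word-Final Devoicing: no change — [rudihityo]
  (2) Progressive Voicing Assimilation: no change — [rudihityo]
  (3) Stop Lenition: [rudihityo] → [ruzihityo]
/vomukosvo/:
  (1) Word-Final Devoicing: no change — [vomukosvo]
  (2) Progressive Voicing Assimilation: [vomukosvo] → [vomukosfo]
  (3) Stop Lenition: no change — [vomukosfo]

[lerhuvove], [ruzihityo], [vomukosfo]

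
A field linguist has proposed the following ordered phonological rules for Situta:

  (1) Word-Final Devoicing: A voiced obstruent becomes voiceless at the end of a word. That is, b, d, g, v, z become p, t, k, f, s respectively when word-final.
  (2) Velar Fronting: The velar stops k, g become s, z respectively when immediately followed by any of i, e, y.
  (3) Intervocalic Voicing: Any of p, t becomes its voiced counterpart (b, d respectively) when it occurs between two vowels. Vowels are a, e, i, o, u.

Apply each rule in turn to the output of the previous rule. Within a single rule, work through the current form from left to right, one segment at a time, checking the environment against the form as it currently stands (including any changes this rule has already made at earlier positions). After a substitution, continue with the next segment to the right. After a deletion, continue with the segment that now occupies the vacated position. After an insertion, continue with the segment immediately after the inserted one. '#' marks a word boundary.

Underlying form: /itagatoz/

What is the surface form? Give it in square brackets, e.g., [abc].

[idagados]

(1) Word-Final Devoicing: [itagatoz] → [itagatos]
(2) Velar Fronting: no change — [itagatos]
(3) Intervocalic Voicing: [itagatos] → [idagados]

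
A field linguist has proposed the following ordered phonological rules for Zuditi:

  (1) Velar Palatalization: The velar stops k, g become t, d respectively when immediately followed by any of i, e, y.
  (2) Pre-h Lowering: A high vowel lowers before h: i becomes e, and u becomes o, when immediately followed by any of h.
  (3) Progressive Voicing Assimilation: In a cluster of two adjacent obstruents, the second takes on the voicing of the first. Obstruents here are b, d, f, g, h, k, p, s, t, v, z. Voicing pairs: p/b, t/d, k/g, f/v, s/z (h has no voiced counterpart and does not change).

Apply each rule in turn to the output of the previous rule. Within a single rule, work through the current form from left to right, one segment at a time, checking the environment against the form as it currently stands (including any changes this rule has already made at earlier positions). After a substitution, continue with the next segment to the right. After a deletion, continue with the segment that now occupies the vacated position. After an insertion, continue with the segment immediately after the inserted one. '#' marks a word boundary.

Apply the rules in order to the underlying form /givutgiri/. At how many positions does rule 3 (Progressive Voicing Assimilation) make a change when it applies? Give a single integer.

(1) Velar Palatalization: [givutgiri] → [divutdiri]
(2) Pre-h Lowering: no change — [divutdiri]
(3) Progressive Voicing Assimilation: [divutdiri] → [divuttiri]
Rule 3 changed 1 position(s).

1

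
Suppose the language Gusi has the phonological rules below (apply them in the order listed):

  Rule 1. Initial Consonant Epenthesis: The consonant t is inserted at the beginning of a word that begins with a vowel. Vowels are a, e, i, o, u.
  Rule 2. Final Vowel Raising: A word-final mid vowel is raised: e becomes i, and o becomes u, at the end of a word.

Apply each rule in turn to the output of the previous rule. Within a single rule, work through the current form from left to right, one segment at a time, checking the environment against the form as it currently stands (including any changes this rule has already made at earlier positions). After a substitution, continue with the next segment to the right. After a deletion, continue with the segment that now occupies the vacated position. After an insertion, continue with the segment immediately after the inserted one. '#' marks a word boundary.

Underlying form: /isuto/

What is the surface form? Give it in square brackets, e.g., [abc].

[tisutu]

Rule 1 Initial Consonant Epenthesis: [isuto] → [tisuto]
Rule 2 Final Vowel Raising: [tisuto] → [tisutu]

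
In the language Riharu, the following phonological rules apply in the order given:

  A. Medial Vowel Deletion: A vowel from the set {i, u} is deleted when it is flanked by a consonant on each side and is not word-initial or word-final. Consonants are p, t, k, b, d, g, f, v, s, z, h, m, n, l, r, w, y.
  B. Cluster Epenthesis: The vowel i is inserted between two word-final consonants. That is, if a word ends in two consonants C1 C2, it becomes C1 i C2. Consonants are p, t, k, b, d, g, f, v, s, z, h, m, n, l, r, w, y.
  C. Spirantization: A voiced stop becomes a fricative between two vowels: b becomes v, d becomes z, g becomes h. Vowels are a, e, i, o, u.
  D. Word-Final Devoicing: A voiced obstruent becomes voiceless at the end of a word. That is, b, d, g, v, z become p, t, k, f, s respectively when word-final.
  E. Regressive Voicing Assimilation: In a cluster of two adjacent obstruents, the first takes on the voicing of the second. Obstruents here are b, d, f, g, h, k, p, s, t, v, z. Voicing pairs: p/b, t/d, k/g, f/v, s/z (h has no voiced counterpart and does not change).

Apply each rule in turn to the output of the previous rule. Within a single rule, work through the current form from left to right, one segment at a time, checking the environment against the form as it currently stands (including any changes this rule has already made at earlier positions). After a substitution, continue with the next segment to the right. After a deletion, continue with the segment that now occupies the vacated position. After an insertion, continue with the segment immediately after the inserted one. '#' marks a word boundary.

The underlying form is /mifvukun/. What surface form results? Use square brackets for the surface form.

A Medial Vowel Deletion: [mifvukun] → [mfvkn]
B Cluster Epenthesis: [mfvkn] → [mfvkin]
C Spirantization: no change — [mfvkin]
D Word-Final Devoicing: no change — [mfvkin]
E Regressive Voicing Assimilation: [mfvkin] → [mvfkin]

[mvfkin]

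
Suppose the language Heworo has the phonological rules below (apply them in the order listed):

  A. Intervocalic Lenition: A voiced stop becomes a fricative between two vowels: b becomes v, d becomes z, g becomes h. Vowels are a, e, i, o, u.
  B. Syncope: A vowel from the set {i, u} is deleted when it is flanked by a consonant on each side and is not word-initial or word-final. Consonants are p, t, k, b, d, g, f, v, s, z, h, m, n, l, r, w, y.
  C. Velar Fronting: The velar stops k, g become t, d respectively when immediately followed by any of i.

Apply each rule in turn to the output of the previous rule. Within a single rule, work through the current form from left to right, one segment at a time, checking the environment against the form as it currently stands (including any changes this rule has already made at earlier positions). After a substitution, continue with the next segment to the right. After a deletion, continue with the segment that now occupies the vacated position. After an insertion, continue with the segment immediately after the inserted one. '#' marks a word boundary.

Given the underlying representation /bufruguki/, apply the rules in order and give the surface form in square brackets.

[bfrhti]

A Intervocalic Lenition: [bufruguki] → [bufruhuki]
B Syncope: [bufruhuki] → [bfrhki]
C Velar Fronting: [bfrhki] → [bfrhti]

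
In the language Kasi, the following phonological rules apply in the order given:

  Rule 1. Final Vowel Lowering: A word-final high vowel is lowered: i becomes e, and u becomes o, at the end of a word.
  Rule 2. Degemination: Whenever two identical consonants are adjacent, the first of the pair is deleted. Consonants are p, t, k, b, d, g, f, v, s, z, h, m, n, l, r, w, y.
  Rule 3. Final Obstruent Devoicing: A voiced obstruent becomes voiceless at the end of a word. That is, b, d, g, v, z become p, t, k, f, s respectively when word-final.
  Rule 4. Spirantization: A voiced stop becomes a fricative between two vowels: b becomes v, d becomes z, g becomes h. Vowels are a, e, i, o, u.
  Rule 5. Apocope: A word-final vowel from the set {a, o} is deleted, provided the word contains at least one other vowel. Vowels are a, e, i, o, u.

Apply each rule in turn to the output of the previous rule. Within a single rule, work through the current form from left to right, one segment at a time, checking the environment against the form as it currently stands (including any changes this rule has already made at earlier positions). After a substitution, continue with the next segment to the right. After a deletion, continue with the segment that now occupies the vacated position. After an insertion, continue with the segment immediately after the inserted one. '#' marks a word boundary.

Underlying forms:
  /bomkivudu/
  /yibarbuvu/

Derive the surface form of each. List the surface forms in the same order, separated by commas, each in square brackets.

[bomkivuz], [yivarbuv]

/bomkivudu/:
  Rule 1 Final Vowel Lowering: [bomkivudu] → [bomkivudo]
  Rule 2 Degemination: no change — [bomkivudo]
  Rule 3 Final Obstruent Devoicing: no change — [bomkivudo]
  Rule 4 Spirantization: [bomkivudo] → [bomkivuzo]
  Rule 5 Apocope: [bomkivuzo] → [bomkivuz]
/yibarbuvu/:
  Rule 1 Final Vowel Lowering: [yibarbuvu] → [yibarbuvo]
  Rule 2 Degemination: no change — [yibarbuvo]
  Rule 3 Final Obstruent Devoicing: no change — [yibarbuvo]
  Rule 4 Spirantization: [yibarbuvo] → [yivarbuvo]
  Rule 5 Apocope: [yivarbuvo] → [yivarbuv]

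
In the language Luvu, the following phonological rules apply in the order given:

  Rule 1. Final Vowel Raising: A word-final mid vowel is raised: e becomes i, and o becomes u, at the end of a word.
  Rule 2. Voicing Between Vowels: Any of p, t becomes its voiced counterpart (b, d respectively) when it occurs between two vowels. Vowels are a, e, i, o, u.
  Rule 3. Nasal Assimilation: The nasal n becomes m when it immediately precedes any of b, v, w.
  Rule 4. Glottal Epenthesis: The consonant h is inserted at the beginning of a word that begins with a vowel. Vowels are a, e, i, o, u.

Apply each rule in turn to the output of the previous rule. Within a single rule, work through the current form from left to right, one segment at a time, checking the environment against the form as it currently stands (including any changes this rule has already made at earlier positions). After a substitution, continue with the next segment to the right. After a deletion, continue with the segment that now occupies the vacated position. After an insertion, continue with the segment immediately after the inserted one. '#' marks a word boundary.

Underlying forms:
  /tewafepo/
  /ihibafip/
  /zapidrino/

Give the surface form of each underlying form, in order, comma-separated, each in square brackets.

/tewafepo/:
  Rule 1 Final Vowel Raising: [tewafepo] → [tewafepu]
  Rule 2 Voicing Between Vowels: [tewafepu] → [tewafebu]
  Rule 3 Nasal Assimilation: no change — [tewafebu]
  Rule 4 Glottal Epenthesis: no change — [tewafebu]
/ihibafip/:
  Rule 1 Final Vowel Raising: no change — [ihibafip]
  Rule 2 Voicing Between Vowels: no change — [ihibafip]
  Rule 3 Nasal Assimilation: no change — [ihibafip]
  Rule 4 Glottal Epenthesis: [ihibafip] → [hihibafip]
/zapidrino/:
  Rule 1 Final Vowel Raising: [zapidrino] → [zapidrinu]
  Rule 2 Voicing Between Vowels: [zapidrinu] → [zabidrinu]
  Rule 3 Nasal Assimilation: no change — [zabidrinu]
  Rule 4 Glottal Epenthesis: no change — [zabidrinu]

[tewafebu], [hihibafip], [zabidrinu]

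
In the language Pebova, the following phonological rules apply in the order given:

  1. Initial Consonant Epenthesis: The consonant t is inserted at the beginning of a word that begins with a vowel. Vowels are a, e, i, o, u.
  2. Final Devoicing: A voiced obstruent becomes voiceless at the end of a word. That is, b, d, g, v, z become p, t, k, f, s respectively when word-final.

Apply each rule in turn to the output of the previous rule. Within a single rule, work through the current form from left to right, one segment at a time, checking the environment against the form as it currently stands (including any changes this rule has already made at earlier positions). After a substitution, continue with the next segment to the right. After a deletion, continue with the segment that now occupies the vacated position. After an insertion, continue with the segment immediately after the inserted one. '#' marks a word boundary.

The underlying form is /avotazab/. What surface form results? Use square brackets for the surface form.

[tavotazap]

1 Initial Consonant Epenthesis: [avotazab] → [tavotazab]
2 Final Devoicing: [tavotazab] → [tavotazap]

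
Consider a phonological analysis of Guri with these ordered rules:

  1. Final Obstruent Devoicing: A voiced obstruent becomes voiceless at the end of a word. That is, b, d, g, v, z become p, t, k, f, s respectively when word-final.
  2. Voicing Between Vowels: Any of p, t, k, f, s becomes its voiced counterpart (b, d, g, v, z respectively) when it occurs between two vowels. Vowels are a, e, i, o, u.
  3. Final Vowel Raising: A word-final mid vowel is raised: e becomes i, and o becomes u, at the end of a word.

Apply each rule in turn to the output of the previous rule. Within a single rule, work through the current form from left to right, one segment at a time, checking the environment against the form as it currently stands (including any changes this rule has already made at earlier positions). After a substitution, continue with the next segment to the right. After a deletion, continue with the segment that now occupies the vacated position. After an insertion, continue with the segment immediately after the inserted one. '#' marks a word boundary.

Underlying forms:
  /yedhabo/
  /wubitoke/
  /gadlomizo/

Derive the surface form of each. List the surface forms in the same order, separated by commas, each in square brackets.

[yedhabu], [wubidogi], [gadlomizu]

/yedhabo/:
  1 Final Obstruent Devoicing: no change — [yedhabo]
  2 Voicing Between Vowels: no change — [yedhabo]
  3 Final Vowel Raising: [yedhabo] → [yedhabu]
/wubitoke/:
  1 Final Obstruent Devoicing: no change — [wubitoke]
  2 Voicing Between Vowels: [wubitoke] → [wubidoge]
  3 Final Vowel Raising: [wubidoge] → [wubidogi]
/gadlomizo/:
  1 Final Obstruent Devoicing: no change — [gadlomizo]
  2 Voicing Between Vowels: no change — [gadlomizo]
  3 Final Vowel Raising: [gadlomizo] → [gadlomizu]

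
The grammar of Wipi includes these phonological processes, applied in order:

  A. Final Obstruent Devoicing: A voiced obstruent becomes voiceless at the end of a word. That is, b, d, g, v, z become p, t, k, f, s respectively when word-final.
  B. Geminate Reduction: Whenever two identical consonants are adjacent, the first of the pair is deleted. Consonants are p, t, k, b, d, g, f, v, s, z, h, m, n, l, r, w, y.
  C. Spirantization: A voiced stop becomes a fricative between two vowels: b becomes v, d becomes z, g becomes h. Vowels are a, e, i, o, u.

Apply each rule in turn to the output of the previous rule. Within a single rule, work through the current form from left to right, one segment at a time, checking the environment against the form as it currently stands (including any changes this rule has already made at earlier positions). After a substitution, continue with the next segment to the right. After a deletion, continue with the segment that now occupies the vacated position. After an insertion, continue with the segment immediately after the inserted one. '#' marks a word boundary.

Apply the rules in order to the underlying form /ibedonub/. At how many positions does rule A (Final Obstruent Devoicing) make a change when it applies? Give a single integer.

1

A Final Obstruent Devoicing: [ibedonub] → [ibedonup]
B Geminate Reduction: no change — [ibedonup]
C Spirantization: [ibedonup] → [ivezonup]
Rule A changed 1 position(s).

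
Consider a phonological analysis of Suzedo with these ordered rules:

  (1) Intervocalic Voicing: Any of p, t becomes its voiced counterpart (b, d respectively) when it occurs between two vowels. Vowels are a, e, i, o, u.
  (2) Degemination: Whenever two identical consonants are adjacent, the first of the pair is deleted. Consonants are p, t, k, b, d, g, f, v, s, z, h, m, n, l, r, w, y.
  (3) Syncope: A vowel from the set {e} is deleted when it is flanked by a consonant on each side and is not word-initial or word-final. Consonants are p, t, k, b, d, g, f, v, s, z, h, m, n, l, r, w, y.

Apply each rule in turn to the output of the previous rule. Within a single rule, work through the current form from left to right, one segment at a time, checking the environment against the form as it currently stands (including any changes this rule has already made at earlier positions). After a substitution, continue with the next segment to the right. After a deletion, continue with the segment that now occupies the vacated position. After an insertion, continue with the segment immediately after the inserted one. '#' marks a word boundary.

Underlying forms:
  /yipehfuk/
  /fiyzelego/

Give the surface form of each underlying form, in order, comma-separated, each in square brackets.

[yibhfuk], [fiyzlgo]

/yipehfuk/:
  (1) Intervocalic Voicing: [yipehfuk] → [yibehfuk]
  (2) Degemination: no change — [yibehfuk]
  (3) Syncope: [yibehfuk] → [yibhfuk]
/fiyzelego/:
  (1) Intervocalic Voicing: no change — [fiyzelego]
  (2) Degemination: no change — [fiyzelego]
  (3) Syncope: [fiyzelego] → [fiyzlgo]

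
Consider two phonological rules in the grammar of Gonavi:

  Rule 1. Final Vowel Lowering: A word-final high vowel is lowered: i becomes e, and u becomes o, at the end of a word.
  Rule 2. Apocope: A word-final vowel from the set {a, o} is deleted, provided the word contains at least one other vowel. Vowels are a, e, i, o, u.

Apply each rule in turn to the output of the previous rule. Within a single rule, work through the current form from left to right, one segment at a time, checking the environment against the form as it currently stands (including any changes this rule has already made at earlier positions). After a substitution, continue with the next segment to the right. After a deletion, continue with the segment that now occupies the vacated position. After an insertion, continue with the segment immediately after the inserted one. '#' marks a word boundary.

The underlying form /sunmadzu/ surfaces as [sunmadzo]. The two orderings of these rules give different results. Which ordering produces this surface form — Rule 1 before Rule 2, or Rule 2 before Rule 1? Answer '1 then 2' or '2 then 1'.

Order 1 then 2:
  1 Final Vowel Lowering: [sunmadzu] → [sunmadzo]
  2 Apocope: [sunmadzo] → [sunmadz]
  result: [sunmadz]
Order 2 then 1:
  2 Apocope: no change — [sunmadzu]
  1 Final Vowel Lowering: [sunmadzu] → [sunmadzo]
  result: [sunmadzo]

2 then 1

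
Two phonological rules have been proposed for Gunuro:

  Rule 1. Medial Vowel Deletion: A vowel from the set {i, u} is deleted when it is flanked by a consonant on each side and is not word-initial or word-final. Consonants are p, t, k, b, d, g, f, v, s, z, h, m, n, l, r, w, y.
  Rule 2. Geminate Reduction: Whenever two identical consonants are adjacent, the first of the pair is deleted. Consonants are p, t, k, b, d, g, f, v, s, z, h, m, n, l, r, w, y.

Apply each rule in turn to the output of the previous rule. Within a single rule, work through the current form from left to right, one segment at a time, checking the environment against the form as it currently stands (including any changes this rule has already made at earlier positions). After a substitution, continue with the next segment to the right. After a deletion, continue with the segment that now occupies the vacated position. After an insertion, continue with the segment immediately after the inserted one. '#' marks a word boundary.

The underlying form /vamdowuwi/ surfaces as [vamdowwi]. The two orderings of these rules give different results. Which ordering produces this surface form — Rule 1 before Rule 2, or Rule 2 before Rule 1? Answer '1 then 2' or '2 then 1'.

2 then 1

Order 1 then 2:
  1 Medial Vowel Deletion: [vamdowuwi] → [vamdowwi]
  2 Geminate Reduction: [vamdowwi] → [vamdowi]
  result: [vamdowi]
Order 2 then 1:
  2 Geminate Reduction: no change — [vamdowuwi]
  1 Medial Vowel Deletion: [vamdowuwi] → [vamdowwi]
  result: [vamdowwi]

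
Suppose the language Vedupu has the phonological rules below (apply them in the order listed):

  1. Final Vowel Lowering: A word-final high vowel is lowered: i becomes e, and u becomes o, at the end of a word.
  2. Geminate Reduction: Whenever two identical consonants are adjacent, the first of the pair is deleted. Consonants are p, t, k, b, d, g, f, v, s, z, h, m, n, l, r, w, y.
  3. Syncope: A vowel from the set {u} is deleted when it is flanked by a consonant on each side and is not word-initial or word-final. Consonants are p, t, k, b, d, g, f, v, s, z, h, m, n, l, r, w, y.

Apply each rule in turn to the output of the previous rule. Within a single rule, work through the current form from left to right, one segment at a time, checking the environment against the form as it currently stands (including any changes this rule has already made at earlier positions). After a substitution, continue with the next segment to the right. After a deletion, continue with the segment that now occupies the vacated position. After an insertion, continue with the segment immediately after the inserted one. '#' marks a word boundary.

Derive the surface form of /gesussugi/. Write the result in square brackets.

[gessge]

1 Final Vowel Lowering: [gesussugi] → [gesussuge]
2 Geminate Reduction: [gesussuge] → [gesusuge]
3 Syncope: [gesusuge] → [gessge]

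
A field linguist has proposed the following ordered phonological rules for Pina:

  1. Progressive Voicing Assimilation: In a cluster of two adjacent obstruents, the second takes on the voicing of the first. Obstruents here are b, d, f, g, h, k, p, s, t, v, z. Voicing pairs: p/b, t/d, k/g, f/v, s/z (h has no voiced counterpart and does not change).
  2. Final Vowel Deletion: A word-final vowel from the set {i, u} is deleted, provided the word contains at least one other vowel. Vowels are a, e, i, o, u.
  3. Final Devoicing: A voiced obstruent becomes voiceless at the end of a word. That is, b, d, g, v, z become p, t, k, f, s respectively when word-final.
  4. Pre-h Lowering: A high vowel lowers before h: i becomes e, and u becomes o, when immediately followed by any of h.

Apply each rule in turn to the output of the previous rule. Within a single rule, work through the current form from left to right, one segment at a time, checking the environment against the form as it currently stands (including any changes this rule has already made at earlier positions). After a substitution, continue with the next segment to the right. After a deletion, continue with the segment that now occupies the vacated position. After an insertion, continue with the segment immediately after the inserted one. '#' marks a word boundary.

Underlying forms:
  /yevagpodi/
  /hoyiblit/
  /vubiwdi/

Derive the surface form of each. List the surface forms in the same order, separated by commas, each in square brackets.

/yevagpodi/:
  1 Progressive Voicing Assimilation: [yevagpodi] → [yevagbodi]
  2 Final Vowel Deletion: [yevagbodi] → [yevagbod]
  3 Final Devoicing: [yevagbod] → [yevagbot]
  4 Pre-h Lowering: no change — [yevagbot]
/hoyiblit/:
  1 Progressive Voicing Assimilation: no change — [hoyiblit]
  2 Final Vowel Deletion: no change — [hoyiblit]
  3 Final Devoicing: no change — [hoyiblit]
  4 Pre-h Lowering: no change — [hoyiblit]
/vubiwdi/:
  1 Progressive Voicing Assimilation: no change — [vubiwdi]
  2 Final Vowel Deletion: [vubiwdi] → [vubiwd]
  3 Final Devoicing: [vubiwd] → [vubiwt]
  4 Pre-h Lowering: no change — [vubiwt]

[yevagbot], [hoyiblit], [vubiwt]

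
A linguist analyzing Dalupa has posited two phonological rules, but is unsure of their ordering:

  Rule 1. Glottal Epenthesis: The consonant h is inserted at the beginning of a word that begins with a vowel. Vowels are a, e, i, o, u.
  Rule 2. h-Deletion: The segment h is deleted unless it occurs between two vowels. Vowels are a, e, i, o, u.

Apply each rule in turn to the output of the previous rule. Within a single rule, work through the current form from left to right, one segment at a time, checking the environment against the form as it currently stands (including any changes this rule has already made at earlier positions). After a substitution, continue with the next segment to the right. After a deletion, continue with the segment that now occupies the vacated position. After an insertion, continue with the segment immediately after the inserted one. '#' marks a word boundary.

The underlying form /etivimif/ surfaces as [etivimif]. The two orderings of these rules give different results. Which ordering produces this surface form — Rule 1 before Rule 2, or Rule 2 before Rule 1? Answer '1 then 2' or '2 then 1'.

1 then 2

Order 1 then 2:
  1 Glottal Epenthesis: [etivimif] → [hetivimif]
  2 h-Deletion: [hetivimif] → [etivimif]
  result: [etivimif]
Order 2 then 1:
  2 h-Deletion: no change — [etivimif]
  1 Glottal Epenthesis: [etivimif] → [hetivimif]
  result: [hetivimif]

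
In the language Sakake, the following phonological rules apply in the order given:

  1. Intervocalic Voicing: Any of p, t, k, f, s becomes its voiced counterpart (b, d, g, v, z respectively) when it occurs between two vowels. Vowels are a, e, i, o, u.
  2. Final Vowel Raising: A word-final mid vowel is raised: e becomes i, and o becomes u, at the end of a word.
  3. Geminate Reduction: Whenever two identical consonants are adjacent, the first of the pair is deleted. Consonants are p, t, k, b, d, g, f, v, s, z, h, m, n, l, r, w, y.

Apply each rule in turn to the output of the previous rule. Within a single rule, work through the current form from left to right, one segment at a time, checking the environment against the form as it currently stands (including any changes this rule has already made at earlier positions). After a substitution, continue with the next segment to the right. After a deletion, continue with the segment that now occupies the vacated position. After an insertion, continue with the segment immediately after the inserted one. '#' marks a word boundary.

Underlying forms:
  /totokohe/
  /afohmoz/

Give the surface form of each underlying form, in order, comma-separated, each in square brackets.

[todogohi], [avohmoz]

/totokohe/:
  1 Intervocalic Voicing: [totokohe] → [todogohe]
  2 Final Vowel Raising: [todogohe] → [todogohi]
  3 Geminate Reduction: no change — [todogohi]
/afohmoz/:
  1 Intervocalic Voicing: [afohmoz] → [avohmoz]
  2 Final Vowel Raising: no change — [avohmoz]
  3 Geminate Reduction: no change — [avohmoz]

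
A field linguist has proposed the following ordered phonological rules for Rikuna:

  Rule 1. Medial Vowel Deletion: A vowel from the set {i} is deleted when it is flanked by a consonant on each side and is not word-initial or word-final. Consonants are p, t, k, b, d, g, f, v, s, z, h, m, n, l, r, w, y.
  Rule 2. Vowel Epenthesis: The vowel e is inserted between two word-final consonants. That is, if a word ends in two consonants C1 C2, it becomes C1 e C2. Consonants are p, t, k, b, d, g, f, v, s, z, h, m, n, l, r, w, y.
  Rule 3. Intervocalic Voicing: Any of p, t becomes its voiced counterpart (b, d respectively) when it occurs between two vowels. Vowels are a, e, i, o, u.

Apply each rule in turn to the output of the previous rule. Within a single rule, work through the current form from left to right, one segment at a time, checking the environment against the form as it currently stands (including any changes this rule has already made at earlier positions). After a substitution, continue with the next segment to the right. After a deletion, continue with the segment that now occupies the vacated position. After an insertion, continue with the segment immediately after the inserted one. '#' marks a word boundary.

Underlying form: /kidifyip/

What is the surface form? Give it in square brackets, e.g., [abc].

Rule 1 Medial Vowel Deletion: [kidifyip] → [kdfyp]
Rule 2 Vowel Epenthesis: [kdfyp] → [kdfyep]
Rule 3 Intervocalic Voicing: no change — [kdfyep]

[kdfyep]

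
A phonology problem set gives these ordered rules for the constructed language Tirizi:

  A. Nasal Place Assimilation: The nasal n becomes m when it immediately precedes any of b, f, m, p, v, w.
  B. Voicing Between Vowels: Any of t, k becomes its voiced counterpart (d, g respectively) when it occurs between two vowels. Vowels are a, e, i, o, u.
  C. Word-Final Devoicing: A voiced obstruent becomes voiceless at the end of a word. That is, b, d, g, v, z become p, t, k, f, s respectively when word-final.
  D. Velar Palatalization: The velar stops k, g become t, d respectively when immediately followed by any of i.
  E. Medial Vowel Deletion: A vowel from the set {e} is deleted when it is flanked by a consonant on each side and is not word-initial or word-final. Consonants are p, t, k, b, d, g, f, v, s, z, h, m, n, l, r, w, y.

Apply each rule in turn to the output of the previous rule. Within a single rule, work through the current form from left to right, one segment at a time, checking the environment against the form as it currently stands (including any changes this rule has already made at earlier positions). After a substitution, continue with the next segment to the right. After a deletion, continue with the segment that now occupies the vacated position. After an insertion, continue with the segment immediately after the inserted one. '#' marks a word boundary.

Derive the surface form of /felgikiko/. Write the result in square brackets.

[fldidigo]

A Nasal Place Assimilation: no change — [felgikiko]
B Voicing Between Vowels: [felgikiko] → [felgigigo]
C Word-Final Devoicing: no change — [felgigigo]
D Velar Palatalization: [felgigigo] → [feldidigo]
E Medial Vowel Deletion: [feldidigo] → [fldidigo]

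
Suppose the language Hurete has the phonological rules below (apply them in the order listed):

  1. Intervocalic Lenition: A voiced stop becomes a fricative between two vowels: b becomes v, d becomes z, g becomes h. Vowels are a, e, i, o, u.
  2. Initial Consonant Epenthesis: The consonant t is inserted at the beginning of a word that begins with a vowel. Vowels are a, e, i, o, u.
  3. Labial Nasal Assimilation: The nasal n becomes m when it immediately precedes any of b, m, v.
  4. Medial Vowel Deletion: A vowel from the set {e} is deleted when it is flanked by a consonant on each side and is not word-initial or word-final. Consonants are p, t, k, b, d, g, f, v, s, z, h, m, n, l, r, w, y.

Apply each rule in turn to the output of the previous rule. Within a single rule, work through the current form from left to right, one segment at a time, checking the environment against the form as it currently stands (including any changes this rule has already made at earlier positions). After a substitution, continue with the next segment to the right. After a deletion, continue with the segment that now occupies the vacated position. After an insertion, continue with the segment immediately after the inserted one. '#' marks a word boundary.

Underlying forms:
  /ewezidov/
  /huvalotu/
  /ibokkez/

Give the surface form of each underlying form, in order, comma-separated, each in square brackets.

[twzizov], [huvalotu], [tivokkz]

/ewezidov/:
  1 Intervocalic Lenition: [ewezidov] → [ewezizov]
  2 Initial Consonant Epenthesis: [ewezizov] → [tewezizov]
  3 Labial Nasal Assimilation: no change — [tewezizov]
  4 Medial Vowel Deletion: [tewezizov] → [twzizov]
/huvalotu/:
  1 Intervocalic Lenition: no change — [huvalotu]
  2 Initial Consonant Epenthesis: no change — [huvalotu]
  3 Labial Nasal Assimilation: no change — [huvalotu]
  4 Medial Vowel Deletion: no change — [huvalotu]
/ibokkez/:
  1 Intervocalic Lenition: [ibokkez] → [ivokkez]
  2 Initial Consonant Epenthesis: [ivokkez] → [tivokkez]
  3 Labial Nasal Assimilation: no change — [tivokkez]
  4 Medial Vowel Deletion: [tivokkez] → [tivokkz]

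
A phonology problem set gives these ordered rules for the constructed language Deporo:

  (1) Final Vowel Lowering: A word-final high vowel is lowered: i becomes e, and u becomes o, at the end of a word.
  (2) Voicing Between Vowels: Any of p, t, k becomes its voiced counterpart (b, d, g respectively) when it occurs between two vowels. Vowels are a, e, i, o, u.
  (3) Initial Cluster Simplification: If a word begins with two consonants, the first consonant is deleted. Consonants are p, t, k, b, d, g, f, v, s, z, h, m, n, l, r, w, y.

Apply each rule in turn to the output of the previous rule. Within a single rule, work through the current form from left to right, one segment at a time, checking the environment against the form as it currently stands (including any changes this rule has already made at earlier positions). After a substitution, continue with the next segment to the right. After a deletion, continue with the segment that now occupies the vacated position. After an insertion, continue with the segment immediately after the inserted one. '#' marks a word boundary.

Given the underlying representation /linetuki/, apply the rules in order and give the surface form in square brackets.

[lineduge]

(1) Final Vowel Lowering: [linetuki] → [linetuke]
(2) Voicing Between Vowels: [linetuke] → [lineduge]
(3) Initial Cluster Simplification: no change — [lineduge]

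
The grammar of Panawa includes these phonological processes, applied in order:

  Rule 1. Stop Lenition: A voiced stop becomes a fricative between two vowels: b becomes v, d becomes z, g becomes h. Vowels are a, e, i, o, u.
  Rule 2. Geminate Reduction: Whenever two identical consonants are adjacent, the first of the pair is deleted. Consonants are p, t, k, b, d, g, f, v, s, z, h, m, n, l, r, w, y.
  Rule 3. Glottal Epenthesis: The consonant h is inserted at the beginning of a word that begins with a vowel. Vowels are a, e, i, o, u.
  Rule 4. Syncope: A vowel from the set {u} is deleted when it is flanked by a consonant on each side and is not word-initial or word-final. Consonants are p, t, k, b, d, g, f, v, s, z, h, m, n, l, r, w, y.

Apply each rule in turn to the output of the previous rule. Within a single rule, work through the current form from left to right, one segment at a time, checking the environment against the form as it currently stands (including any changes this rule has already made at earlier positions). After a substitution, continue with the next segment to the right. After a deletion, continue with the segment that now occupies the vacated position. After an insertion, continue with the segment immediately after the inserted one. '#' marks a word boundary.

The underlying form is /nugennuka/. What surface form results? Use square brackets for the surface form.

Rule 1 Stop Lenition: [nugennuka] → [nuhennuka]
Rule 2 Geminate Reduction: [nuhennuka] → [nuhenuka]
Rule 3 Glottal Epenthesis: no change — [nuhenuka]
Rule 4 Syncope: [nuhenuka] → [nhenka]

[nhenka]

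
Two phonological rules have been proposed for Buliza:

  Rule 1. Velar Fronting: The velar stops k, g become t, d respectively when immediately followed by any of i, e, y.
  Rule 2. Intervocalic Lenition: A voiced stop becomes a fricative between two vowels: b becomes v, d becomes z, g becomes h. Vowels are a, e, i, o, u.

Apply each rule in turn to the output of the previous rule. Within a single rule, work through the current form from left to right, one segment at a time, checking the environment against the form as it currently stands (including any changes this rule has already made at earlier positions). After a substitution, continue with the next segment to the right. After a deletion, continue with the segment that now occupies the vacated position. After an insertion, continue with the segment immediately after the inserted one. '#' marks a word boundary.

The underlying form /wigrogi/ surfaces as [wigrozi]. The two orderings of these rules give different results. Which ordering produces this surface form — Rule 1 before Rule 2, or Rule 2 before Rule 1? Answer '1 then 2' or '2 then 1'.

1 then 2

Order 1 then 2:
  1 Velar Fronting: [wigrogi] → [wigrodi]
  2 Intervocalic Lenition: [wigrodi] → [wigrozi]
  result: [wigrozi]
Order 2 then 1:
  2 Intervocalic Lenition: [wigrogi] → [wigrohi]
  1 Velar Fronting: no change — [wigrohi]
  result: [wigrohi]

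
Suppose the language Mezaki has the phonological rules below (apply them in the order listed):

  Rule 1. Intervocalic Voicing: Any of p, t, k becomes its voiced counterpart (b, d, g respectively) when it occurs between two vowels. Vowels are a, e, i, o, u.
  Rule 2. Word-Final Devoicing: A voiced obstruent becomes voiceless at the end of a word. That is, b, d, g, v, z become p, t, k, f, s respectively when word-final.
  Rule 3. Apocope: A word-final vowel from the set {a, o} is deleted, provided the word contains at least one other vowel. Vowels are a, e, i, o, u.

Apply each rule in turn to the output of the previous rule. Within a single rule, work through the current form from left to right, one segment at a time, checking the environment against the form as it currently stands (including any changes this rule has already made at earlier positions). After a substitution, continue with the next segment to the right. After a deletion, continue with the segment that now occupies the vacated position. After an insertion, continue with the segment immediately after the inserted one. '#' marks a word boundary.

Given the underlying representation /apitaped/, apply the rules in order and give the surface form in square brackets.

[abidabet]

Rule 1 Intervocalic Voicing: [apitaped] → [abidabed]
Rule 2 Word-Final Devoicing: [abidabed] → [abidabet]
Rule 3 Apocope: no change — [abidabet]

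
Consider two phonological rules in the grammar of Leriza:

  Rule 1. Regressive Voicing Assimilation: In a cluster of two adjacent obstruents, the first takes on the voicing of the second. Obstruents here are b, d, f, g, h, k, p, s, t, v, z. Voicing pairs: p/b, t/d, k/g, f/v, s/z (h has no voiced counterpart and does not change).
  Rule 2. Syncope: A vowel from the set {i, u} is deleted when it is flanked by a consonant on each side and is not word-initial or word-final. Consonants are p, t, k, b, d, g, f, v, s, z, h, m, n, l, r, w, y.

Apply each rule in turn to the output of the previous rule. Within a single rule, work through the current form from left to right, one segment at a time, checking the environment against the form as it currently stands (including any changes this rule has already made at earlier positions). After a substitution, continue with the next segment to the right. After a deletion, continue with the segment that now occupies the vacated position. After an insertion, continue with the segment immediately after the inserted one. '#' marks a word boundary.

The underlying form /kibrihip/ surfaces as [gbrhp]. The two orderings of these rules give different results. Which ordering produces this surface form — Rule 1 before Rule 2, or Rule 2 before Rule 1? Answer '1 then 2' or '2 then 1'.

2 then 1

Order 1 then 2:
  1 Regressive Voicing Assimilation: no change — [kibrihip]
  2 Syncope: [kibrihip] → [kbrhp]
  result: [kbrhp]
Order 2 then 1:
  2 Syncope: [kibrihip] → [kbrhp]
  1 Regressive Voicing Assimilation: [kbrhp] → [gbrhp]
  result: [gbrhp]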